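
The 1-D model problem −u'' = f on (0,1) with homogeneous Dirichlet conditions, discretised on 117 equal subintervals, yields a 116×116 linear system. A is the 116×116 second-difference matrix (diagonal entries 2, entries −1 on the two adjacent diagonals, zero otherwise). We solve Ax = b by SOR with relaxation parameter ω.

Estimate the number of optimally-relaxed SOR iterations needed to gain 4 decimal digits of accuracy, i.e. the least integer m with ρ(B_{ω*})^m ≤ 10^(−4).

With n=116, ρ(Jacobi) = cos(π/117) = 0.9996395.
√(1−ρ_J²) = |sin(π/117)| = 0.0268480
ω* = 2/(1 + 0.0268480) = 2/1.0268480 = 1.9477079.
ρ(B_{ω*}) = ω*−1 = 0.9477079
ρ_SOR^m ≤ 10^(−4) ⇔ m ≥ 4·ln10/(−ln 0.9477079) = 9.21034/0.0537089 = 171.486; m = ⌈171.486⌉ = 172.

m = 172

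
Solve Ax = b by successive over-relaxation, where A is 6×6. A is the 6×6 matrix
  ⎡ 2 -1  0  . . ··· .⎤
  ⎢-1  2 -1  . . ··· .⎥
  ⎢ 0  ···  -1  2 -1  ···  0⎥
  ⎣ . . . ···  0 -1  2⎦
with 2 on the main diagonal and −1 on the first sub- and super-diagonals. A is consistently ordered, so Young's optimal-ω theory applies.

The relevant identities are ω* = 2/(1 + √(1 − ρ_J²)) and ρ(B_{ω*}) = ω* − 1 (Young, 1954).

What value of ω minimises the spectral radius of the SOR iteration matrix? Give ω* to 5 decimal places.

ω* = 1.39481

B_J for the 6×6 system has eigenvalues cos(kπ/7); ρ_J = cos(π/7) = 0.90097.
√(1−ρ_J²) = |sin(π/7)| = 0.433884
Then 2/(1+√(1−ρ_J²)) = 2/(1+0.433884); ω* = 2/1.433884 = 1.39481.
Hence ρ(B_{ω*}) = 1.39481 − 1 = 0.39481.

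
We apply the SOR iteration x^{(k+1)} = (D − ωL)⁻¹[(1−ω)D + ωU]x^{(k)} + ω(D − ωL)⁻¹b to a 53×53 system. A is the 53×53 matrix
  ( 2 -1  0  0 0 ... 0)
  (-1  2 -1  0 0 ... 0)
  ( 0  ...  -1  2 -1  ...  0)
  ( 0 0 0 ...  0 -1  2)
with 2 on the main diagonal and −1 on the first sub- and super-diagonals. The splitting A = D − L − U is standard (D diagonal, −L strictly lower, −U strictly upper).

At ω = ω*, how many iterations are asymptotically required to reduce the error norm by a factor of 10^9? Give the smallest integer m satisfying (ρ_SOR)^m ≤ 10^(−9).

m = 179

ρ_J = max_k |cos(kπ/54)| = cos(π/54) = 0.9983082
√(1−ρ_J²) = |sin(π/54)| = 0.0581448
Young: ω* = 2/(1+√(1−ρ_J²)) = 2/(1+0.0581448) = 2/1.0581448 = 1.8901005.
ρ_SOR = ω* − 1 = 1.8901005 − 1 = 0.8901005.
(0.8901005)^m ≤ 10^{−9}  ⇒  m·ln(0.8901005) ≤ −9·ln10  ⇒  m ≥ 178.003  ⇒  m = 179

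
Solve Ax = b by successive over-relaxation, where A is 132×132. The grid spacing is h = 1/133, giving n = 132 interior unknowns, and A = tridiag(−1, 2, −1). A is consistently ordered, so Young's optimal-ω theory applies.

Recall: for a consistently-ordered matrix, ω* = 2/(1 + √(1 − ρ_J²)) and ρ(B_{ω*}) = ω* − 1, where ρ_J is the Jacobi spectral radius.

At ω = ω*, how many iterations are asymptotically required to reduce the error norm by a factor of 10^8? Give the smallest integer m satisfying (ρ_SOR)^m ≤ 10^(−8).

[ρ_J] n=132: ρ(B_J) = cos(π/(n+1)) = cos(π/133) = 0.9997210.
√(1−ρ_J²) simplifies to sin(π/133) = 0.0236188.
Then 2/(1+√(1−ρ_J²)) = 2/(1+0.0236188); ω* = 2/1.0236188 = 1.9538524.
At ω = 1.9538524 every |λ(B_ω)| = ω−1, so ρ_SOR = 0.9538524.
Need (0.9538524)^m ≤ 10^(−8): m ≥ 8·ln10/|ln 0.9538524| = 18.4207/0.0472463 = 389.887 ⇒ m = 390.

m = 390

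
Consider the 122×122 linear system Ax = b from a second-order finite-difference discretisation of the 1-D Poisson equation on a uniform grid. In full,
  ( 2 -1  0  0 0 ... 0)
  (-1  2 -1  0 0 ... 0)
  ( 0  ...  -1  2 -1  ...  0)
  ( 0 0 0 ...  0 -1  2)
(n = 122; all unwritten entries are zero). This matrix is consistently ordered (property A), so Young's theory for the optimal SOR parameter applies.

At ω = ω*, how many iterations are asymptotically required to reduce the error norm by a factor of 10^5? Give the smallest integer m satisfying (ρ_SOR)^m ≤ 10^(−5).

m = 226

[ρ_J] n=122: ρ(B_J) = cos(π/(n+1)) = cos(π/123) = 0.9996738.
1 − cos²(π/123) = sin²(π/123) ⇒ √(1−ρ_J²) = sin(π/123) = 0.0255386.
ω* = 2/(1 + 0.0255386) = 2/1.0255386 = 1.9501948.
and ρ(B_{ω*}) = 1.9501948 − 1 = 0.9501948.
5·ln10 = 11.5129; −ln(0.9501948) = 0.0510883; m = ⌈11.5129/0.0510883⌉ = ⌈225.353⌉ = 226.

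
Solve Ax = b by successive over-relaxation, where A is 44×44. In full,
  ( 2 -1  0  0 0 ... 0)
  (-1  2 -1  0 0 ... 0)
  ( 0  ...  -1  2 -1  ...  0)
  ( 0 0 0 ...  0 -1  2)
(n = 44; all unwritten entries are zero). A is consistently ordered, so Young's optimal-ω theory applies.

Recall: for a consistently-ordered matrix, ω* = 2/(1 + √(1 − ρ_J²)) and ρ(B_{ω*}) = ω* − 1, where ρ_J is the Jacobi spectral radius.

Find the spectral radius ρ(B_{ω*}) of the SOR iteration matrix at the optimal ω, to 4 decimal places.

[ρ_J] n=44: ρ(B_J) = cos(π/(n+1)) = cos(π/45) = 0.9976.
√(1−ρ_J²) = |sin(π/45)| = 0.06976
ω* = 2/(1+0.06976) = 1.8696
Hence ρ(B_{ω*}) = 1.8696 − 1 = 0.8696.

ρ_SOR = 0.8696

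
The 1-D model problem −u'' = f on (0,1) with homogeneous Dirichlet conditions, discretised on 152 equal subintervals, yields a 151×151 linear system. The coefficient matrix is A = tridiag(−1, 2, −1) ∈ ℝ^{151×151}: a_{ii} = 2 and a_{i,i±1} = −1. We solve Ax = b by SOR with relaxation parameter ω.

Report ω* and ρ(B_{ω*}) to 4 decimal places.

[ρ_J] n=151: ρ(B_J) = cos(π/(n+1)) = cos(π/152) = 0.9998.
root = sin(π/152) = 0.02067  (since 1−cos² = sin²).
Then 2/(1+√(1−ρ_J²)) = 2/(1+0.02067); ω* = 2/1.02067 = 1.9595.
Hence ρ(B_{ω*}) = 1.9595 − 1 = 0.9595.

ω* = 1.9595, ρ_SOR = 0.9595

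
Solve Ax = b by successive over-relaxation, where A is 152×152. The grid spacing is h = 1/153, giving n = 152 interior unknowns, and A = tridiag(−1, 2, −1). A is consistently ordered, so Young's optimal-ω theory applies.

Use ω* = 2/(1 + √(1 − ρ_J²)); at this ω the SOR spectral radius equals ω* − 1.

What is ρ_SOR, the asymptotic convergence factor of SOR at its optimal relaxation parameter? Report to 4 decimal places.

ρ_SOR = 0.9598

ρ_J = max_k |cos(kπ/153)| = cos(π/153) = 0.9998
root = sin(π/153) = 0.02053  (since 1−cos² = sin²).
ω* = 2/(1 + 0.02053) = 2/1.02053 = 1.9598.
ρ(B_{ω*}) = ω*−1 = 0.9598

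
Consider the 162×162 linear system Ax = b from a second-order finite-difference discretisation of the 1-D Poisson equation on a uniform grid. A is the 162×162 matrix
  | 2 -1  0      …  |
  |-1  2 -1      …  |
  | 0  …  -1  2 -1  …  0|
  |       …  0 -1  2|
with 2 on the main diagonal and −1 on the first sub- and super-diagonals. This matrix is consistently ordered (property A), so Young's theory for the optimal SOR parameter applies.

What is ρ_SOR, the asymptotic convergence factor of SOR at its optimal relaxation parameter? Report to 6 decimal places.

n=162: λ(B_J) = 1 − λ(A)/2 = cos(kπ/163); k=1 gives ρ_J = 0.999814.
√(1−ρ_J²) simplifies to sin(π/163) = 0.0192724.
Young: ω* = 2/(1+√(1−ρ_J²)) = 2/(1+0.0192724) = 2/1.0192724 = 1.962184.
Hence ρ(B_{ω*}) = 1.962184 − 1 = 0.962184.

ρ_SOR = 0.962184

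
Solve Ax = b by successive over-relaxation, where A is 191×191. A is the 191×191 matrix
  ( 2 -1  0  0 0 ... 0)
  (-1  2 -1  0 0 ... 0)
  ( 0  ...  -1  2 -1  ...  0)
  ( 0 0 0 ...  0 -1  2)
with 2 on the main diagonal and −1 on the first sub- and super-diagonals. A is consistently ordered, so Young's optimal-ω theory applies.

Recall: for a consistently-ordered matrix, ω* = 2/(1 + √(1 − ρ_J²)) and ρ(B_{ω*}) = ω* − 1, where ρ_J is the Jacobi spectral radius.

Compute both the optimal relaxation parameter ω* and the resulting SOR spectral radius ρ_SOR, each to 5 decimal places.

n=191: λ(B_J) = 1 − λ(A)/2 = cos(kπ/192); k=1 gives ρ_J = 0.99987.
√(1−ρ_J²) simplifies to sin(π/192) = 0.016362.
Then 2/(1+√(1−ρ_J²)) = 2/(1+0.016362); ω* = 2/1.016362 = 1.96780.
At ω = 1.96780 every |λ(B_ω)| = ω−1, so ρ_SOR = 0.96780.

ω* = 1.96780, ρ_SOR = 0.96780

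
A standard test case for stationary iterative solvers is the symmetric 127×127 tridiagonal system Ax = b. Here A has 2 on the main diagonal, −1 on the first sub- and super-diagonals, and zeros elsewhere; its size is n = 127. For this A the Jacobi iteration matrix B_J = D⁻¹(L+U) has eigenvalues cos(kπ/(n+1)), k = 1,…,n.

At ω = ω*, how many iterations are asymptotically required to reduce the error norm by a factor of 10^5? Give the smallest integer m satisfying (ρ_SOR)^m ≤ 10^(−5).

ρ_J = max_k |cos(kπ/128)| = cos(π/128) = 0.9996988
root = sin(π/128) = 0.0245412  (since 1−cos² = sin²).
ω* = 2/(1+0.0245412) = 1.9520933
Hence ρ(B_{ω*}) = 1.9520933 − 1 = 0.9520933.
Need (0.9520933)^m ≤ 10^(−5): m ≥ 5·ln10/|ln 0.9520933| = 11.5129/0.0490922 = 234.516 ⇒ m = 235.

m = 235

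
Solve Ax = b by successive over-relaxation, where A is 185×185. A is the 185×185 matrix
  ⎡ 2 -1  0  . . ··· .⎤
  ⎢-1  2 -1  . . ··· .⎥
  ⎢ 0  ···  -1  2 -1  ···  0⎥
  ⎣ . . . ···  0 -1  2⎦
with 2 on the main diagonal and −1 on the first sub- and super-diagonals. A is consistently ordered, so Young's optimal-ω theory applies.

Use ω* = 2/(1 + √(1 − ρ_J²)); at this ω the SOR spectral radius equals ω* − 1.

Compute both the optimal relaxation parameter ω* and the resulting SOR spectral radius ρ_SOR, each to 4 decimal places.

spectrum of D⁻¹(L+U) = {cos(kπ/186) : 1≤k≤185}; ρ_J = cos(π/186) = 0.9999.
1 − cos²(π/186) = sin²(π/186) ⇒ √(1−ρ_J²) = sin(π/186) = 0.01689.
[ω*] 2 ÷ (1 + 0.01689) = 2 ÷ 1.01689 = 1.9668.
ρ_SOR = ω* − 1 ≈ 0.9668.

ω* = 1.9668, ρ_SOR = 0.9668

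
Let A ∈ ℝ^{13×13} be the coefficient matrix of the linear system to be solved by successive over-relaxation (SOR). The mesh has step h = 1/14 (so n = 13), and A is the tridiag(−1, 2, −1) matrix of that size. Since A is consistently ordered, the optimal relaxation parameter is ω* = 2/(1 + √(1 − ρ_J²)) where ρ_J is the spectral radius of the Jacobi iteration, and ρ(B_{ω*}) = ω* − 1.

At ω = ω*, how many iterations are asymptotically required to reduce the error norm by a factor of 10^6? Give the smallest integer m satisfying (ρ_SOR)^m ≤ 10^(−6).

m = 31

ρ_J = max_k |cos(kπ/14)| = cos(π/14) = 0.9749279
1 − cos²(π/14) = sin²(π/14) ⇒ √(1−ρ_J²) = sin(π/14) = 0.2225209.
Then 2/(1+√(1−ρ_J²)) = 2/(1+0.2225209); ω* = 2/1.2225209 = 1.6359639.
and ρ(B_{ω*}) = 1.6359639 − 1 = 0.6359639.
For 6 digits: m = 6·ln10 / (−ln 0.6359639) = 13.8155/0.452613 = 30.524; round up → m = 31.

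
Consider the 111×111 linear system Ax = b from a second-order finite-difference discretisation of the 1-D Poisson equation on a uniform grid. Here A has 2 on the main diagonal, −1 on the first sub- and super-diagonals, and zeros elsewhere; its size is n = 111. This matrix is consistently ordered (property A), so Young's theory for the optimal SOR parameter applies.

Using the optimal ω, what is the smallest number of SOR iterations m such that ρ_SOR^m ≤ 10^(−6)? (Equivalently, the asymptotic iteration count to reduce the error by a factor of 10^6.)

m = 247

B_J for the 111×111 system has eigenvalues cos(kπ/112); ρ_J = cos(π/112) = 0.9996066.
root = sin(π/112) = 0.0280463  (since 1−cos² = sin²).
Young: ω* = 2/(1+√(1−ρ_J²)) = 2/(1+0.0280463) = 2/1.0280463 = 1.9454377.
and ρ(B_{ω*}) = 1.9454377 − 1 = 0.9454377.
Need (0.9454377)^m ≤ 10^(−6): m ≥ 6·ln10/|ln 0.9454377| = 13.8155/0.0561073 = 246.234 ⇒ m = 247.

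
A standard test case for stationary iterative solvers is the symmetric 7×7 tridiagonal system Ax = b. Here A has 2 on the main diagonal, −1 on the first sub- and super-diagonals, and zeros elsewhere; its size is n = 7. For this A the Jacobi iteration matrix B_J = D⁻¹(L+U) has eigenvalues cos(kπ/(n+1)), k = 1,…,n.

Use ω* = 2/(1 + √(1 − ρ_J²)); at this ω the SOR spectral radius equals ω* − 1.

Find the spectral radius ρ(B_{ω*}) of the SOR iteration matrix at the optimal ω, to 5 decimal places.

[ρ_J] n=7: ρ(B_J) = cos(π/(n+1)) = cos(π/8) = 0.92388.
√(1−ρ_J²) simplifies to sin(π/8) = 0.382683.
So ω* = 2/1.382683 = 1.44646 (Young).
Hence ρ(B_{ω*}) = 1.44646 − 1 = 0.44646.

ρ_SOR = 0.44646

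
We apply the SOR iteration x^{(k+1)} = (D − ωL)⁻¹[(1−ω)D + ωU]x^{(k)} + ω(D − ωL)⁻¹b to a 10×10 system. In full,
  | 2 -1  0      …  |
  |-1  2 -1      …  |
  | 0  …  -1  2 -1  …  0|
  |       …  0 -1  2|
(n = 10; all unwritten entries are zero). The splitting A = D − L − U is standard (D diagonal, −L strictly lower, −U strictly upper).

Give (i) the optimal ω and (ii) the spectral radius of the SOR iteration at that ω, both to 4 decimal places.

ω* = 1.5604, ρ_SOR = 0.5604

½·tridiag(1,0,1) at n=10: λ_k = cos(kπ/11); max |λ| at k=1 ⇒ ρ_J = cos(π/11) ≈ 0.9595.
root = sin(π/11) = 0.28173  (since 1−cos² = sin²).
[ω*] 2 ÷ (1 + 0.28173) = 2 ÷ 1.28173 = 1.5604.
Hence ρ(B_{ω*}) = 1.5604 − 1 = 0.5604.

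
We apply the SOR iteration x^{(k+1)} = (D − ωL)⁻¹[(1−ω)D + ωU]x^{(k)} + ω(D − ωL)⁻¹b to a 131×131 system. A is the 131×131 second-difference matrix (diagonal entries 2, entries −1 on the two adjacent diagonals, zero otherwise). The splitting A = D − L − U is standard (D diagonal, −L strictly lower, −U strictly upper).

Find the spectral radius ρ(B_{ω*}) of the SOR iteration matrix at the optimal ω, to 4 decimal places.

ρ_J = max_k |cos(kπ/132)| = cos(π/132) = 0.9997
root = sin(π/132) = 0.02380  (since 1−cos² = sin²).
[ω*] 2 ÷ (1 + 0.02380) = 2 ÷ 1.02380 = 1.9535.
ρ(B_{ω*}) = ω*−1 = 0.9535

ρ_SOR = 0.9535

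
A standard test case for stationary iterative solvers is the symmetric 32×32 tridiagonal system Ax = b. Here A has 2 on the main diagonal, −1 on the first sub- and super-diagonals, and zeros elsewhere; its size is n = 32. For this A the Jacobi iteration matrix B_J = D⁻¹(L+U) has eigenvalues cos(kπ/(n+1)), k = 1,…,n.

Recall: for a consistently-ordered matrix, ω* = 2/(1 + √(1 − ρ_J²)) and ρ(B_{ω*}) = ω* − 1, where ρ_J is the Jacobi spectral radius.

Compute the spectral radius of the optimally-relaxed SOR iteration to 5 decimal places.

ρ_SOR = 0.82639

n=32: λ(B_J) = 1 − λ(A)/2 = cos(kπ/33); k=1 gives ρ_J = 0.99547.
root = sin(π/33) = 0.095056  (since 1−cos² = sin²).
[ω*] 2 ÷ (1 + 0.095056) = 2 ÷ 1.095056 = 1.82639.
[ρ_SOR] ω* − 1 = 0.82639.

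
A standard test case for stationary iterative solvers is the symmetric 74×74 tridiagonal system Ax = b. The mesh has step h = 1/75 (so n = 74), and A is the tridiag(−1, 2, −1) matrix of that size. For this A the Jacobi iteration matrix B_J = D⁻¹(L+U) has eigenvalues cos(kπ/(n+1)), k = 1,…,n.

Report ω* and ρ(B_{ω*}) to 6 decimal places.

ω* = 1.919615, ρ_SOR = 0.919615

ρ_J = max_k |cos(kπ/75)| = cos(π/75) = 0.999123
1 − cos²(π/75) = sin²(π/75) ⇒ √(1−ρ_J²) = sin(π/75) = 0.0418757.
Then 2/(1+√(1−ρ_J²)) = 2/(1+0.0418757); ω* = 2/1.0418757 = 1.919615.
Hence ρ(B_{ω*}) = 1.919615 − 1 = 0.919615.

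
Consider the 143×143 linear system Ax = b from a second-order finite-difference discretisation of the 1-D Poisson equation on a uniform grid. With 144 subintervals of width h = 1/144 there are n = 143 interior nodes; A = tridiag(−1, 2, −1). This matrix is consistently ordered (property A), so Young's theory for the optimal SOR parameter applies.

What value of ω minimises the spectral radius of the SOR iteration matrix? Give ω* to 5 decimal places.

ω* = 1.95730

ρ_J = max_k |cos(kπ/144)| = cos(π/144) = 0.99976
root = sin(π/144) = 0.021815  (since 1−cos² = sin²).
So ω* = 2/1.021815 = 1.95730 (Young).
ρ(B_{ω*}) = ω*−1 = 0.95730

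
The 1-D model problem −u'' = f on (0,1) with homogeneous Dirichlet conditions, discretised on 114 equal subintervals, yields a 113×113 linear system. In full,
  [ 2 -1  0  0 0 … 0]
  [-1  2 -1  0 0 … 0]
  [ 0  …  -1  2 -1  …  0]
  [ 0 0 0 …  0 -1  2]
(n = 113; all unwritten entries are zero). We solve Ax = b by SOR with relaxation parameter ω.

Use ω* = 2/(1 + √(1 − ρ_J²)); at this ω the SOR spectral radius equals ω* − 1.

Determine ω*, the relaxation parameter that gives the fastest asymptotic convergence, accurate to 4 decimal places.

ρ_J = max_k |cos(kπ/114)| = cos(π/114) = 0.9996
√(1−ρ_J²) simplifies to sin(π/114) = 0.02755.
ω* = 2 / (1 + 0.02755) = 2 / 1.02755 ≈ 1.9464.
ρ(B_{ω*}) = ω*−1 = 0.9464

ω* = 1.9464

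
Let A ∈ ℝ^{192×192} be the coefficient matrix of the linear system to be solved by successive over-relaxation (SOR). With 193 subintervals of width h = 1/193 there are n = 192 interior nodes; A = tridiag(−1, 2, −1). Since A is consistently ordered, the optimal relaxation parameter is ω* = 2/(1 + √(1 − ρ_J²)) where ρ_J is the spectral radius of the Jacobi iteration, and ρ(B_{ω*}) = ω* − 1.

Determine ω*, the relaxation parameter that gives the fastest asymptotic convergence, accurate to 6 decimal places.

ρ_J = max_k |cos(kπ/193)| = cos(π/193) = 0.999868
√(1−ρ_J²) simplifies to sin(π/193) = 0.0162770.
Then 2/(1+√(1−ρ_J²)) = 2/(1+0.0162770); ω* = 2/1.0162770 = 1.967967.
ρ_SOR = ω* − 1 = 1.967967 − 1 = 0.967967.

ω* = 1.967967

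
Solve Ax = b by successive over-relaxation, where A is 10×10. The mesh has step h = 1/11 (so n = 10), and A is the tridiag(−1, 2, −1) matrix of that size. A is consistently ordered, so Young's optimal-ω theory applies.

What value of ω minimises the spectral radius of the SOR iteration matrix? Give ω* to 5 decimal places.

ω* = 1.56039

½·tridiag(1,0,1) at n=10: λ_k = cos(kπ/11); max |λ| at k=1 ⇒ ρ_J = cos(π/11) ≈ 0.95949.
√(1 − cos²(π/11)) = sin(π/11) ≈ 0.281733.
Young: ω* = 2/(1+√(1−ρ_J²)) = 2/(1+0.281733) = 2/1.281733 = 1.56039.
ρ_SOR = ω* − 1 = 1.56039 − 1 = 0.56039.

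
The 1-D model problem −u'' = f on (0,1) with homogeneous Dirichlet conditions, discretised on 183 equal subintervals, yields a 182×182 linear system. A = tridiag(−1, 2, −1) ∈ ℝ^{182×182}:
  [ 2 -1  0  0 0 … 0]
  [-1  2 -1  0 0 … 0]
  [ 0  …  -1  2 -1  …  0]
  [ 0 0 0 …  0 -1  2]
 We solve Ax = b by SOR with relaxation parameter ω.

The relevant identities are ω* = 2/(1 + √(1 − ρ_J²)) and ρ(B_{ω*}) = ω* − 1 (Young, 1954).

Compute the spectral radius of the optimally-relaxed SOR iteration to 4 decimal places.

ρ_SOR = 0.9662

n=182: λ(B_J) = 1 − λ(A)/2 = cos(kπ/183); k=1 gives ρ_J = 0.9999.
root = sin(π/183) = 0.01717  (since 1−cos² = sin²).
[ω*] 2 ÷ (1 + 0.01717) = 2 ÷ 1.01717 = 1.9662.
ρ_SOR = ω* − 1 ≈ 0.9662.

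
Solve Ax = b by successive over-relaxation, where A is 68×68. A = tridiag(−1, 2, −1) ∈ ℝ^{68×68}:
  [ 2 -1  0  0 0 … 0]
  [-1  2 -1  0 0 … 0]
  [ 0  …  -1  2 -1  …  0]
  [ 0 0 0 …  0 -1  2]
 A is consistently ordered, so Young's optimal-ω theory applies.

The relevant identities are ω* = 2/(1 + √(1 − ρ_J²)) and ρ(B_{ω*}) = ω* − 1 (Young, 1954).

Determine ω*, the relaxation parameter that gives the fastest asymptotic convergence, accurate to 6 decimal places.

ω* = 1.912934

n=68: λ(B_J) = 1 − λ(A)/2 = cos(kπ/69); k=1 gives ρ_J = 0.998964.
√(1−ρ_J²) = |sin(π/69)| = 0.0455146
ω* = 2/(1+0.0455146) = 1.912934
[ρ_SOR] ω* − 1 = 0.912934.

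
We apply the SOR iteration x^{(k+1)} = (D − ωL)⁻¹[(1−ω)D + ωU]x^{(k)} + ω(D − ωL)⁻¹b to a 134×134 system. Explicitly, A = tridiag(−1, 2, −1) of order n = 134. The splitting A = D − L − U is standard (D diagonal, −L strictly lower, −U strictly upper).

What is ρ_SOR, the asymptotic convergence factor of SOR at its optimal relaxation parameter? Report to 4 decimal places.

With n=134, ρ(Jacobi) = cos(π/135) = 0.9997.
1 − cos²(π/135) = sin²(π/135) ⇒ √(1−ρ_J²) = sin(π/135) = 0.02327.
[ω*] 2 ÷ (1 + 0.02327) = 2 ÷ 1.02327 = 1.9545.
ρ_SOR = ω* − 1 = 1.9545 − 1 = 0.9545.

ρ_SOR = 0.9545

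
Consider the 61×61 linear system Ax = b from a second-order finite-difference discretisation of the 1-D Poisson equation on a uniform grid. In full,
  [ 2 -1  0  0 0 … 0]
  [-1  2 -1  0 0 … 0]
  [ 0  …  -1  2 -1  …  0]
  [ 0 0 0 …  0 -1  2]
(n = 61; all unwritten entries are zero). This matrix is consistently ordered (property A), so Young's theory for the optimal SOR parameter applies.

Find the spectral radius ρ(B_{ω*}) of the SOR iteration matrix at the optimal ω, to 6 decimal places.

ρ_SOR = 0.903585

[ρ_J] n=61: ρ(B_J) = cos(π/(n+1)) = cos(π/62) = 0.998717.
root = sin(π/62) = 0.0506492  (since 1−cos² = sin²).
ω* = 2/(1+0.0506492) = 1.903585
ρ_SOR = ω* − 1 = 1.903585 − 1 = 0.903585.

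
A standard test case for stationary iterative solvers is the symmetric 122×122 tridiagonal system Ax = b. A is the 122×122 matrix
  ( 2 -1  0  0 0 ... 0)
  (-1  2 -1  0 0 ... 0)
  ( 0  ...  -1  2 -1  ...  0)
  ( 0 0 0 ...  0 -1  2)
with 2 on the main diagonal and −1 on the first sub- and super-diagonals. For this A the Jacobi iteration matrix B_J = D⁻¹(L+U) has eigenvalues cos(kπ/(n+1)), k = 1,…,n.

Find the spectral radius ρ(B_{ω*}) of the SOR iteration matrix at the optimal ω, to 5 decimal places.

[ρ_J] n=122: ρ(B_J) = cos(π/(n+1)) = cos(π/123) = 0.99967.
√(1−ρ_J²) simplifies to sin(π/123) = 0.025539.
ω* = 2/(1 + 0.025539) = 2/1.025539 = 1.95019.
ρ(B_{ω*}) = ω*−1 = 0.95019

ρ_SOR = 0.95019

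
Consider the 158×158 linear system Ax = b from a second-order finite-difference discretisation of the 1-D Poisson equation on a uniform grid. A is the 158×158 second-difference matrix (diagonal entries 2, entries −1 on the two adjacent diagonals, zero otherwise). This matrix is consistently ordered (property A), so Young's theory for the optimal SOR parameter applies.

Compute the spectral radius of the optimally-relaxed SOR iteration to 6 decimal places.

ρ_SOR = 0.961251

½·tridiag(1,0,1) at n=158: λ_k = cos(kπ/159); max |λ| at k=1 ⇒ ρ_J = cos(π/159) ≈ 0.999805.
√(1−ρ_J²) simplifies to sin(π/159) = 0.0197572.
[ω*] 2 ÷ (1 + 0.0197572) = 2 ÷ 1.0197572 = 1.961251.
At ω = 1.961251 every |λ(B_ω)| = ω−1, so ρ_SOR = 0.961251.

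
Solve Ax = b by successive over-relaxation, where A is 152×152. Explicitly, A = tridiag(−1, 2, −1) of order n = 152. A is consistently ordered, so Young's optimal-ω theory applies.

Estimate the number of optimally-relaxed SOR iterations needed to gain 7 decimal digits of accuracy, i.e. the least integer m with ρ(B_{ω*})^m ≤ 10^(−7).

m = 393

[ρ_J] n=152: ρ(B_J) = cos(π/(n+1)) = cos(π/153) = 0.9997892.
√(1−ρ_J²) = |sin(π/153)| = 0.0205318
ω* = 2/(1 + 0.0205318) = 2/1.0205318 = 1.9597625.
and ρ(B_{ω*}) = 1.9597625 − 1 = 0.9597625.
7·ln10 = 16.1181; −ln(0.9597625) = 0.0410694; m = ⌈16.1181/0.0410694⌉ = ⌈392.460⌉ = 393.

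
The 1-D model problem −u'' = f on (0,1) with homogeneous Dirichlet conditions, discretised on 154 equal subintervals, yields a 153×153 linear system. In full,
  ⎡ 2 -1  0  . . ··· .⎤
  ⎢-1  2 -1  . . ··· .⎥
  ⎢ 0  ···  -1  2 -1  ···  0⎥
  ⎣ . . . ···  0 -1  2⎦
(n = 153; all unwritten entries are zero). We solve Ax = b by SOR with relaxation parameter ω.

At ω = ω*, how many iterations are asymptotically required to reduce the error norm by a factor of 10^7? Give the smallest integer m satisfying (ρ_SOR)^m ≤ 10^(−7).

m = 396

[ρ_J] n=153: ρ(B_J) = cos(π/(n+1)) = cos(π/154) = 0.9997919.
root = sin(π/154) = 0.0203985  (since 1−cos² = sin²).
Young: ω* = 2/(1+√(1−ρ_J²)) = 2/(1+0.0203985) = 2/1.0203985 = 1.9600186.
ρ_SOR = ω* − 1 ≈ 0.9600186.
(0.9600186)^m ≤ 10^{−7}  ⇒  m·ln(0.9600186) ≤ −7·ln10  ⇒  m ≥ 395.026  ⇒  m = 396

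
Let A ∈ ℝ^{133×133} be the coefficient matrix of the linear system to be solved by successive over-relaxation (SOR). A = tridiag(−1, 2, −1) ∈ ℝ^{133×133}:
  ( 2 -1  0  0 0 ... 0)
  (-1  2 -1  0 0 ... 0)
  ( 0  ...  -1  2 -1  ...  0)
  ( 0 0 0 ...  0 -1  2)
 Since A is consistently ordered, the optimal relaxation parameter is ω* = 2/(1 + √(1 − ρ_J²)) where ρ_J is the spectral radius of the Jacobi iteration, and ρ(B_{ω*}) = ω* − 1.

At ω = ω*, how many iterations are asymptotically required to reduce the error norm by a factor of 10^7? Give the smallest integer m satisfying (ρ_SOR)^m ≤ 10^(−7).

m = 344

B_J for the 133×133 system has eigenvalues cos(kπ/134); ρ_J = cos(π/134) = 0.9997252.
√(1−ρ_J²) simplifies to sin(π/134) = 0.0234426.
Young: ω* = 2/(1+√(1−ρ_J²)) = 2/(1+0.0234426) = 2/1.0234426 = 1.9541887.
ρ_SOR = ω* − 1 = 1.9541887 − 1 = 0.9541887.
ρ_SOR^m ≤ 10^(−7) ⇔ m ≥ 7·ln10/(−ln 0.9541887) = 16.1181/0.0468938 = 343.715; m = ⌈343.715⌉ = 344.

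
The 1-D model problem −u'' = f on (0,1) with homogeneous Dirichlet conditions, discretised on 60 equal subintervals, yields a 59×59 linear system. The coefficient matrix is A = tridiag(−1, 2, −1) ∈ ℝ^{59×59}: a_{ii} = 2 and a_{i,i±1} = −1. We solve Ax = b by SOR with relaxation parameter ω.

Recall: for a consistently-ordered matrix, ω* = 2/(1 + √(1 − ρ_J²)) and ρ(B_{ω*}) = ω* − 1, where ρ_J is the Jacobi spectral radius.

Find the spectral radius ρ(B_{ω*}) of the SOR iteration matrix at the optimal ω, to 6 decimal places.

ρ_SOR = 0.900534

n=59: λ(B_J) = 1 − λ(A)/2 = cos(kπ/60); k=1 gives ρ_J = 0.998630.
√(1−ρ_J²) simplifies to sin(π/60) = 0.0523360.
ω* = 2/(1 + 0.0523360) = 2/1.0523360 = 1.900534.
[ρ_SOR] ω* − 1 = 0.900534.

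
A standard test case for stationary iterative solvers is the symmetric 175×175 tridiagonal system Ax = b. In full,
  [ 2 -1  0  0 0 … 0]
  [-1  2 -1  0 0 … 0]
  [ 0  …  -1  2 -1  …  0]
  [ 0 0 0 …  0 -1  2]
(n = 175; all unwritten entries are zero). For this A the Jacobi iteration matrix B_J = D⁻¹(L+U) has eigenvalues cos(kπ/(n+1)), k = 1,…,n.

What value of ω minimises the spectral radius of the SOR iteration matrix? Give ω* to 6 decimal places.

ω* = 1.964928

n=175: λ(B_J) = 1 − λ(A)/2 = cos(kπ/176); k=1 gives ρ_J = 0.999841.
1 − cos²(π/176) = sin²(π/176) ⇒ √(1−ρ_J²) = sin(π/176) = 0.0178490.
ω* = 2 / (1 + 0.0178490) = 2 / 1.0178490 ≈ 1.964928.
ρ_SOR = ω* − 1 = 1.964928 − 1 = 0.964928.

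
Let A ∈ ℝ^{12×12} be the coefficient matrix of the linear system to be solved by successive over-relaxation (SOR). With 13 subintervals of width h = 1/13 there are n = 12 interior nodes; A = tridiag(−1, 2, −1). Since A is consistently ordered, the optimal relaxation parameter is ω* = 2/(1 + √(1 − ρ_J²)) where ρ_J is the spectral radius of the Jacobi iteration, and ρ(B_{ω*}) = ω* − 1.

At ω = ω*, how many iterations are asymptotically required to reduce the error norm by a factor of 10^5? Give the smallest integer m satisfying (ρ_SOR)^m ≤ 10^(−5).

B_J for the 12×12 system has eigenvalues cos(kπ/13); ρ_J = cos(π/13) = 0.9709418.
√(1 − cos²(π/13)) = sin(π/13) ≈ 0.2393157.
ω* = 2/(1+0.2393157) = 1.6137938
and ρ(B_{ω*}) = 1.6137938 − 1 = 0.6137938.
5·ln10 = 11.5129; −ln(0.6137938) = 0.488096; m = ⌈11.5129/0.488096⌉ = ⌈23.587⌉ = 24.

m = 24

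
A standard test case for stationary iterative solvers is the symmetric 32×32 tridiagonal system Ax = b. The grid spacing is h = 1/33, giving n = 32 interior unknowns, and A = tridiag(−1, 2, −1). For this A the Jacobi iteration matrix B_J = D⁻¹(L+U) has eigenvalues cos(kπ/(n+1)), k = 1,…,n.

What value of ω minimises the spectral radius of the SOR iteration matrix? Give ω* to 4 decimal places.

ω* = 1.8264

n=32: λ(B_J) = 1 − λ(A)/2 = cos(kπ/33); k=1 gives ρ_J = 0.9955.
1 − cos²(π/33) = sin²(π/33) ⇒ √(1−ρ_J²) = sin(π/33) = 0.09506.
Then 2/(1+√(1−ρ_J²)) = 2/(1+0.09506); ω* = 2/1.09506 = 1.8264.
and ρ(B_{ω*}) = 1.8264 − 1 = 0.8264.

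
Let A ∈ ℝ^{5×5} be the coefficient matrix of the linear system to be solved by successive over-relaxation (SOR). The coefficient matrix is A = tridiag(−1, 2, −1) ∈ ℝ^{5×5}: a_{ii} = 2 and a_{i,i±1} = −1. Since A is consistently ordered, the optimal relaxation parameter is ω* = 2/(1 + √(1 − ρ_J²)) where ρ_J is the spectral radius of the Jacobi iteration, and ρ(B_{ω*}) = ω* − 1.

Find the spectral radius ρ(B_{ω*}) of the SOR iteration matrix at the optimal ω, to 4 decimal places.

ρ_SOR = 0.3333

n=5: λ(B_J) = 1 − λ(A)/2 = cos(kπ/6); k=1 gives ρ_J = 0.8660.
√(1−ρ_J²) = |sin(π/6)| = 0.50000
[ω*] 2 ÷ (1 + 0.50000) = 2 ÷ 1.50000 = 1.3333.
[ρ_SOR] ω* − 1 = 0.3333.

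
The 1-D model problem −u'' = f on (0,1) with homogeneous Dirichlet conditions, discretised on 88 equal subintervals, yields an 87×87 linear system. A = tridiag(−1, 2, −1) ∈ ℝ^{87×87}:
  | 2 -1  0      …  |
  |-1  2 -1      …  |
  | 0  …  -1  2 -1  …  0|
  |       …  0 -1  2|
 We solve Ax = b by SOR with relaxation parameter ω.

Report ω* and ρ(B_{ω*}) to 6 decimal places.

ω* = 1.931075, ρ_SOR = 0.931075

½·tridiag(1,0,1) at n=87: λ_k = cos(kπ/88); max |λ| at k=1 ⇒ ρ_J = cos(π/88) ≈ 0.999363.
√(1 − cos²(π/88)) = sin(π/88) ≈ 0.0356923.
ω* = 2 / (1 + 0.0356923) = 2 / 1.0356923 ≈ 1.931075.
ρ(B_{ω*}) = ω*−1 = 0.931075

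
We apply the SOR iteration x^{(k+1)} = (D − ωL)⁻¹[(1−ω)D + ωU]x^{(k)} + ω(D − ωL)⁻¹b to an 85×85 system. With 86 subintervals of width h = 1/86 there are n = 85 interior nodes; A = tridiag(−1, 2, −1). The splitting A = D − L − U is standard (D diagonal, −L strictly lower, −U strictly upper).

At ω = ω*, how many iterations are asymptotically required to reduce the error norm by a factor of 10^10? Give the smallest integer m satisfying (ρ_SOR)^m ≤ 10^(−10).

m = 316

spectrum of D⁻¹(L+U) = {cos(kπ/86) : 1≤k≤85}; ρ_J = cos(π/86) = 0.9993328.
root = sin(π/86) = 0.0365220  (since 1−cos² = sin²).
[ω*] 2 ÷ (1 + 0.0365220) = 2 ÷ 1.0365220 = 1.9295297.
ρ_SOR = ω* − 1 ≈ 0.9295297.
Need (0.9295297)^m ≤ 10^(−10): m ≥ 10·ln10/|ln 0.9295297| = 23.0259/0.0730765 = 315.093 ⇒ m = 316.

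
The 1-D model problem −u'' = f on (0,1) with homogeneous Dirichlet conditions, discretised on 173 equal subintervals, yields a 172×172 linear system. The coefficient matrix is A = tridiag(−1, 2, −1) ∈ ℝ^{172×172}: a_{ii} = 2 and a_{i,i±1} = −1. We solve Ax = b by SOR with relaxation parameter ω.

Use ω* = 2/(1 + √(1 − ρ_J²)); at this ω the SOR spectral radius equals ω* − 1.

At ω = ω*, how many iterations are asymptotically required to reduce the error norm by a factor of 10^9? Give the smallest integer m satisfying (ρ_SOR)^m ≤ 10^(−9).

spectrum of D⁻¹(L+U) = {cos(kπ/173) : 1≤k≤172}; ρ_J = cos(π/173) = 0.9998351.
√(1 − cos²(π/173)) = sin(π/173) ≈ 0.0181585.
So ω* = 2/1.0181585 = 1.9643307 (Young).
ρ(B_{ω*}) = ω*−1 = 0.9643307
For 9 digits: m = 9·ln10 / (−ln 0.9643307) = 20.7233/0.036321 = 570.560; round up → m = 571.

m = 571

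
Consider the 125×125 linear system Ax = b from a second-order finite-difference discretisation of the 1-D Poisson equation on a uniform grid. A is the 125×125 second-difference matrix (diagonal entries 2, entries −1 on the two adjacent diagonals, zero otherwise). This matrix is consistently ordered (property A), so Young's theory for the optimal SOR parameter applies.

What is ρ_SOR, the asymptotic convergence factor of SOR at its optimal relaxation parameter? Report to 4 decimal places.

½·tridiag(1,0,1) at n=125: λ_k = cos(kπ/126); max |λ| at k=1 ⇒ ρ_J = cos(π/126) ≈ 0.9997.
√(1−ρ_J²) = |sin(π/126)| = 0.02493
ω* = 2/(1 + 0.02493) = 2/1.02493 = 1.9514.
ρ_SOR = ω* − 1 ≈ 0.9514.

ρ_SOR = 0.9514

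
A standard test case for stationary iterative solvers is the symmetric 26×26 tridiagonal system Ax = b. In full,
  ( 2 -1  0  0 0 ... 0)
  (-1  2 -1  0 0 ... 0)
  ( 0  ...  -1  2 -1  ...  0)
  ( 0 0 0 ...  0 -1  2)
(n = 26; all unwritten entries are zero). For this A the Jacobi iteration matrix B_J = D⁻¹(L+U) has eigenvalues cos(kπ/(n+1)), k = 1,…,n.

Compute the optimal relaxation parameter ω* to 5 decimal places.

ω* = 1.79197

½·tridiag(1,0,1) at n=26: λ_k = cos(kπ/27); max |λ| at k=1 ⇒ ρ_J = cos(π/27) ≈ 0.99324.
√(1−ρ_J²) = |sin(π/27)| = 0.116093
Young: ω* = 2/(1+√(1−ρ_J²)) = 2/(1+0.116093) = 2/1.116093 = 1.79197.
ρ_SOR = ω* − 1 ≈ 0.79197.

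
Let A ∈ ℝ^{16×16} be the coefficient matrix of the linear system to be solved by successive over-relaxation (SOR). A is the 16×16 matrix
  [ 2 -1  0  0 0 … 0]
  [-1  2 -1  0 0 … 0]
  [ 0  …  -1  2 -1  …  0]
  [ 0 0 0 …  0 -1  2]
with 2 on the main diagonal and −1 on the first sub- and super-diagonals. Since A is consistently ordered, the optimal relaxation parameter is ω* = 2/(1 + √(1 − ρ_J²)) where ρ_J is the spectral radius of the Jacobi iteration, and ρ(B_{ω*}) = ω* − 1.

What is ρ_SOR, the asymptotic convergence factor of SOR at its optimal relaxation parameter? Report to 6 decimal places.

ρ_SOR = 0.689547

spectrum of D⁻¹(L+U) = {cos(kπ/17) : 1≤k≤16}; ρ_J = cos(π/17) = 0.982973.
root = sin(π/17) = 0.1837495  (since 1−cos² = sin²).
ω* = 2/(1+0.1837495) = 1.689547
ρ_SOR = ω* − 1 = 1.689547 − 1 = 0.689547.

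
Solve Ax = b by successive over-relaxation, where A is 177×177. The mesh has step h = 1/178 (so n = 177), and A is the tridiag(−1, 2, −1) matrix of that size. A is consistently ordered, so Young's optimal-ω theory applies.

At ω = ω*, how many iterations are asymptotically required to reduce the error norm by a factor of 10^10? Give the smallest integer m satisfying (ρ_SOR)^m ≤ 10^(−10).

m = 653

spectrum of D⁻¹(L+U) = {cos(kπ/178) : 1≤k≤177}; ρ_J = cos(π/178) = 0.9998443.
1 − cos²(π/178) = sin²(π/178) ⇒ √(1−ρ_J²) = sin(π/178) = 0.0176485.
So ω* = 2/1.0176485 = 1.9653151 (Young).
ρ_SOR = ω* − 1 ≈ 0.9653151.
10·ln10 = 23.0259; −ln(0.9653151) = 0.0353007; m = ⌈23.0259/0.0353007⌉ = ⌈652.279⌉ = 653.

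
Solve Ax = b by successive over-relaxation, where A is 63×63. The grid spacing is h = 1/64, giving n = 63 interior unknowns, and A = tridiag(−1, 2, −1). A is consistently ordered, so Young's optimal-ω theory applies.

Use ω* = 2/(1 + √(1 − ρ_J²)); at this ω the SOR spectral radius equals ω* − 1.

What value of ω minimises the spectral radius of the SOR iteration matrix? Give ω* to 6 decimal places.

ω* = 1.906455

spectrum of D⁻¹(L+U) = {cos(kπ/64) : 1≤k≤63}; ρ_J = cos(π/64) = 0.998795.
1 − cos²(π/64) = sin²(π/64) ⇒ √(1−ρ_J²) = sin(π/64) = 0.0490677.
Then 2/(1+√(1−ρ_J²)) = 2/(1+0.0490677); ω* = 2/1.0490677 = 1.906455.
[ρ_SOR] ω* − 1 = 0.906455.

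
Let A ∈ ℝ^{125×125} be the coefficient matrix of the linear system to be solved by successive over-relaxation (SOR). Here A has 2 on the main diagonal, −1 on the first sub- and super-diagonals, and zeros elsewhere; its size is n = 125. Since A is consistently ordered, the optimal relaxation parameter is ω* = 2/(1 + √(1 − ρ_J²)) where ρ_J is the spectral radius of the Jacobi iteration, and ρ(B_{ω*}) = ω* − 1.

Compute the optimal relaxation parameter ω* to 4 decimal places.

ω* = 1.9514

B_J for the 125×125 system has eigenvalues cos(kπ/126); ρ_J = cos(π/126) = 0.9997.
1 − cos²(π/126) = sin²(π/126) ⇒ √(1−ρ_J²) = sin(π/126) = 0.02493.
Then 2/(1+√(1−ρ_J²)) = 2/(1+0.02493); ω* = 2/1.02493 = 1.9514.
[ρ_SOR] ω* − 1 = 0.9514.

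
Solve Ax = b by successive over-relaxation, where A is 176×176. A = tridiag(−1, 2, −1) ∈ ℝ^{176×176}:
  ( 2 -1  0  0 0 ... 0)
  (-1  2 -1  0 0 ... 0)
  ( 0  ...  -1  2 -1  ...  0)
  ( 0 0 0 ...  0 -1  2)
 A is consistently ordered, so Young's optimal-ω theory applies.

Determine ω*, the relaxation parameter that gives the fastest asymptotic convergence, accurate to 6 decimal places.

spectrum of D⁻¹(L+U) = {cos(kπ/177) : 1≤k≤176}; ρ_J = cos(π/177) = 0.999842.
root = sin(π/177) = 0.0177482  (since 1−cos² = sin²).
ω* = 2/(1+0.0177482) = 1.965123
ρ(B_{ω*}) = ω*−1 = 0.965123

ω* = 1.965123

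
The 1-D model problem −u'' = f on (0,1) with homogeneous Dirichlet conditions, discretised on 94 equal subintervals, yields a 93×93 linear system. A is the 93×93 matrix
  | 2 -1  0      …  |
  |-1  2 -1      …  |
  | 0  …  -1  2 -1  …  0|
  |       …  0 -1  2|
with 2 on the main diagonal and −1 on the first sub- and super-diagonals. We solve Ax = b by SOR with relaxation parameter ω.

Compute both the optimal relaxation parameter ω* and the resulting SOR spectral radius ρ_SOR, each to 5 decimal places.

ω* = 1.93533, ρ_SOR = 0.93533

½·tridiag(1,0,1) at n=93: λ_k = cos(kπ/94); max |λ| at k=1 ⇒ ρ_J = cos(π/94) ≈ 0.99944.
root = sin(π/94) = 0.033415  (since 1−cos² = sin²).
So ω* = 2/1.033415 = 1.93533 (Young).
and ρ(B_{ω*}) = 1.93533 − 1 = 0.93533.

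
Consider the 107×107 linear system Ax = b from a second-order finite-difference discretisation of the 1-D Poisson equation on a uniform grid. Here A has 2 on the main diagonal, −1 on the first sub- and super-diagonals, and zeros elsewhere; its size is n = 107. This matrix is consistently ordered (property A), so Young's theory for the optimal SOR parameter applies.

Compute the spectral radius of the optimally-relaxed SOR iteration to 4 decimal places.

spectrum of D⁻¹(L+U) = {cos(kπ/108) : 1≤k≤107}; ρ_J = cos(π/108) = 0.9996.
root = sin(π/108) = 0.02908  (since 1−cos² = sin²).
Then 2/(1+√(1−ρ_J²)) = 2/(1+0.02908); ω* = 2/1.02908 = 1.9435.
and ρ(B_{ω*}) = 1.9435 − 1 = 0.9435.

ρ_SOR = 0.9435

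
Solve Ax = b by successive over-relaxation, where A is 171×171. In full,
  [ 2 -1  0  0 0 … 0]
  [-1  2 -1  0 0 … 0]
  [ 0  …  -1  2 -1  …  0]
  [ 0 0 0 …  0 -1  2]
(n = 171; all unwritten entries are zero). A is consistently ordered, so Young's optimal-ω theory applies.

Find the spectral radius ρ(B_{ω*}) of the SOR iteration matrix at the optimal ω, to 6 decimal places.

ρ_SOR = 0.964127

½·tridiag(1,0,1) at n=171: λ_k = cos(kπ/172); max |λ| at k=1 ⇒ ρ_J = cos(π/172) ≈ 0.999833.
√(1−ρ_J²) = |sin(π/172)| = 0.0182641
Then 2/(1+√(1−ρ_J²)) = 2/(1+0.0182641); ω* = 2/1.0182641 = 1.964127.
ρ_SOR = ω* − 1 = 1.964127 − 1 = 0.964127.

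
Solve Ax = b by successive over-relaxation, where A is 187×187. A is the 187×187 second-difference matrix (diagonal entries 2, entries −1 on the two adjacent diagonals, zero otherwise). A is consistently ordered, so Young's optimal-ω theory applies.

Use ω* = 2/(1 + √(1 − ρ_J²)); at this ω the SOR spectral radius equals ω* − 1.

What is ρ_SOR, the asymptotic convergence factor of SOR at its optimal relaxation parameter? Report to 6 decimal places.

ρ_SOR = 0.967130

ρ_J = max_k |cos(kπ/188)| = cos(π/188) = 0.999860
1 − cos²(π/188) = sin²(π/188) ⇒ √(1−ρ_J²) = sin(π/188) = 0.0167098.
Then 2/(1+√(1−ρ_J²)) = 2/(1+0.0167098); ω* = 2/1.0167098 = 1.967130.
At ω = 1.967130 every |λ(B_ω)| = ω−1, so ρ_SOR = 0.967130.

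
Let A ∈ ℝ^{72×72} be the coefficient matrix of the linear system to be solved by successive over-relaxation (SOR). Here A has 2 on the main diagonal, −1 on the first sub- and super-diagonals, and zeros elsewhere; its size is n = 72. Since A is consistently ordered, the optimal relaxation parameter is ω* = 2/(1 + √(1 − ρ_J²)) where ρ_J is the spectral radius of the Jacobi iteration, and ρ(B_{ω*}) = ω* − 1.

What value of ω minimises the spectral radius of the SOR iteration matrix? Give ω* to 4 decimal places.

With n=72, ρ(Jacobi) = cos(π/73) = 0.9991.
√(1 − cos²(π/73)) = sin(π/73) ≈ 0.04302.
Young: ω* = 2/(1+√(1−ρ_J²)) = 2/(1+0.04302) = 2/1.04302 = 1.9175.
ρ_SOR = ω* − 1 ≈ 0.9175.

ω* = 1.9175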